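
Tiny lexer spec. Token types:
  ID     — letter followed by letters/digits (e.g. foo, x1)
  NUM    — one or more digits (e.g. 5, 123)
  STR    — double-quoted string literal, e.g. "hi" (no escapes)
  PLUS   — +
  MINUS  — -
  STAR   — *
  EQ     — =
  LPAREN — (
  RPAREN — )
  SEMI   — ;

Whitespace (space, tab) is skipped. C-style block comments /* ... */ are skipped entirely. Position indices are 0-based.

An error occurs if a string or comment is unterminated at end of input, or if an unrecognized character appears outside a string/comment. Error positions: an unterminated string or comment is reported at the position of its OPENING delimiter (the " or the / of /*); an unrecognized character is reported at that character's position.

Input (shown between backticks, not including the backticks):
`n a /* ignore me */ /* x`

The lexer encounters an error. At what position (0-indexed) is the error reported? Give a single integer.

pos=0: emit ID 'n' (now at pos=1)
pos=2: emit ID 'a' (now at pos=3)
pos=4: enter COMMENT mode (saw '/*')
exit COMMENT mode (now at pos=19)
pos=20: enter COMMENT mode (saw '/*')
pos=20: ERROR — unterminated comment (reached EOF)

Answer: 20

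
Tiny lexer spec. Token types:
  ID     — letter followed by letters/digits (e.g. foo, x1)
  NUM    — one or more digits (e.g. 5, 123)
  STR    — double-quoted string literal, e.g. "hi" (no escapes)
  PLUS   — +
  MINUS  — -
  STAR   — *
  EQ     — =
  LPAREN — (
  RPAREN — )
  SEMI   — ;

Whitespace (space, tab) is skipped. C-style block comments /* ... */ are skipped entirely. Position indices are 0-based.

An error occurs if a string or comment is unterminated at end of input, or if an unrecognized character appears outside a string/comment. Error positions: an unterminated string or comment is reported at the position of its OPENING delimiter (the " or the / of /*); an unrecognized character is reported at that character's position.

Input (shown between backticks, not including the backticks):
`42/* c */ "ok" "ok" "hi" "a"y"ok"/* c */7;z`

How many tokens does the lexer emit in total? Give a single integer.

Answer: 10

Derivation:
pos=0: emit NUM '42' (now at pos=2)
pos=2: enter COMMENT mode (saw '/*')
exit COMMENT mode (now at pos=9)
pos=10: enter STRING mode
pos=10: emit STR "ok" (now at pos=14)
pos=15: enter STRING mode
pos=15: emit STR "ok" (now at pos=19)
pos=20: enter STRING mode
pos=20: emit STR "hi" (now at pos=24)
pos=25: enter STRING mode
pos=25: emit STR "a" (now at pos=28)
pos=28: emit ID 'y' (now at pos=29)
pos=29: enter STRING mode
pos=29: emit STR "ok" (now at pos=33)
pos=33: enter COMMENT mode (saw '/*')
exit COMMENT mode (now at pos=40)
pos=40: emit NUM '7' (now at pos=41)
pos=41: emit SEMI ';'
pos=42: emit ID 'z' (now at pos=43)
DONE. 10 tokens: [NUM, STR, STR, STR, STR, ID, STR, NUM, SEMI, ID]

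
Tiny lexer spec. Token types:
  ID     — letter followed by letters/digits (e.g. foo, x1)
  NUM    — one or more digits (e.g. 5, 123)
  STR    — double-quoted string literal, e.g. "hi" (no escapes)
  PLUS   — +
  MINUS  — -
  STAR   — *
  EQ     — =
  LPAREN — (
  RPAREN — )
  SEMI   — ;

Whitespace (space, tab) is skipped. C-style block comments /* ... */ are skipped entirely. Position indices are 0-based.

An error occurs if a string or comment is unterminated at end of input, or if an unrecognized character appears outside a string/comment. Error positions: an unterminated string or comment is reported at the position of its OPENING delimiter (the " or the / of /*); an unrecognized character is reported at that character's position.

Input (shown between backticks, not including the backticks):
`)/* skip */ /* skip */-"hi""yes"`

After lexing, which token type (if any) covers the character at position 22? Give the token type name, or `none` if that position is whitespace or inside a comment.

Answer: MINUS

Derivation:
pos=0: emit RPAREN ')'
pos=1: enter COMMENT mode (saw '/*')
exit COMMENT mode (now at pos=11)
pos=12: enter COMMENT mode (saw '/*')
exit COMMENT mode (now at pos=22)
pos=22: emit MINUS '-'
pos=23: enter STRING mode
pos=23: emit STR "hi" (now at pos=27)
pos=27: enter STRING mode
pos=27: emit STR "yes" (now at pos=32)
DONE. 4 tokens: [RPAREN, MINUS, STR, STR]
Position 22: char is '-' -> MINUS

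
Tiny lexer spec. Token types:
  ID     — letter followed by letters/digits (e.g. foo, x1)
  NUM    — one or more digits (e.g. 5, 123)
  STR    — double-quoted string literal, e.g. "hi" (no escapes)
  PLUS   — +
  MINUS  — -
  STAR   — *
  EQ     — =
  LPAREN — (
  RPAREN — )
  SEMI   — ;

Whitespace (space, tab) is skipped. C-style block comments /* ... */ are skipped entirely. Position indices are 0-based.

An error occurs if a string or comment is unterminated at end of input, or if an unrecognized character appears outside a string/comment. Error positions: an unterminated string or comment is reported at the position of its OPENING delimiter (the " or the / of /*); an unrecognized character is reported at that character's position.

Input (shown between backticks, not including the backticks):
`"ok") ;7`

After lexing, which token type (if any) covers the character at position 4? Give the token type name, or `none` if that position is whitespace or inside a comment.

pos=0: enter STRING mode
pos=0: emit STR "ok" (now at pos=4)
pos=4: emit RPAREN ')'
pos=6: emit SEMI ';'
pos=7: emit NUM '7' (now at pos=8)
DONE. 4 tokens: [STR, RPAREN, SEMI, NUM]
Position 4: char is ')' -> RPAREN

Answer: RPAREN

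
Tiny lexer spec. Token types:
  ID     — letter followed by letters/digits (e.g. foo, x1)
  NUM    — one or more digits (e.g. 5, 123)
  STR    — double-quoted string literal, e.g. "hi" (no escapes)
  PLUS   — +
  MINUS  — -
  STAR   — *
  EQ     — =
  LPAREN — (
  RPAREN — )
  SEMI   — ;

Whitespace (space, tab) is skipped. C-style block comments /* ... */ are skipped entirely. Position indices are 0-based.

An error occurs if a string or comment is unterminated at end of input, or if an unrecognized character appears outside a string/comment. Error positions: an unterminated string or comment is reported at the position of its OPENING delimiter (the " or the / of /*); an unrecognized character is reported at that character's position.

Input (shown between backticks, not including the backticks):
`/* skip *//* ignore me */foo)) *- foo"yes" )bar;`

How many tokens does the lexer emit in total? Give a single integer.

pos=0: enter COMMENT mode (saw '/*')
exit COMMENT mode (now at pos=10)
pos=10: enter COMMENT mode (saw '/*')
exit COMMENT mode (now at pos=25)
pos=25: emit ID 'foo' (now at pos=28)
pos=28: emit RPAREN ')'
pos=29: emit RPAREN ')'
pos=31: emit STAR '*'
pos=32: emit MINUS '-'
pos=34: emit ID 'foo' (now at pos=37)
pos=37: enter STRING mode
pos=37: emit STR "yes" (now at pos=42)
pos=43: emit RPAREN ')'
pos=44: emit ID 'bar' (now at pos=47)
pos=47: emit SEMI ';'
DONE. 10 tokens: [ID, RPAREN, RPAREN, STAR, MINUS, ID, STR, RPAREN, ID, SEMI]

Answer: 10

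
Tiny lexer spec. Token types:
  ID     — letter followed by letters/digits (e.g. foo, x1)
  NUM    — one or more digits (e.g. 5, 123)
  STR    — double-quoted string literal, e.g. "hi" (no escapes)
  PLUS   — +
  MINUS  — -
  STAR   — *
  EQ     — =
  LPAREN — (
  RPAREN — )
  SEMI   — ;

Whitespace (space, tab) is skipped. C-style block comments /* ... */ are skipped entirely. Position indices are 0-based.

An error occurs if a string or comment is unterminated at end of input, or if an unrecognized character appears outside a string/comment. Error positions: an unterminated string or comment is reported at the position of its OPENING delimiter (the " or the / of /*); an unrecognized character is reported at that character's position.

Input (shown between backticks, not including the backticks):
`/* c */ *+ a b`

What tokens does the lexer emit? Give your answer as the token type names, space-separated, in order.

Answer: STAR PLUS ID ID

Derivation:
pos=0: enter COMMENT mode (saw '/*')
exit COMMENT mode (now at pos=7)
pos=8: emit STAR '*'
pos=9: emit PLUS '+'
pos=11: emit ID 'a' (now at pos=12)
pos=13: emit ID 'b' (now at pos=14)
DONE. 4 tokens: [STAR, PLUS, ID, ID]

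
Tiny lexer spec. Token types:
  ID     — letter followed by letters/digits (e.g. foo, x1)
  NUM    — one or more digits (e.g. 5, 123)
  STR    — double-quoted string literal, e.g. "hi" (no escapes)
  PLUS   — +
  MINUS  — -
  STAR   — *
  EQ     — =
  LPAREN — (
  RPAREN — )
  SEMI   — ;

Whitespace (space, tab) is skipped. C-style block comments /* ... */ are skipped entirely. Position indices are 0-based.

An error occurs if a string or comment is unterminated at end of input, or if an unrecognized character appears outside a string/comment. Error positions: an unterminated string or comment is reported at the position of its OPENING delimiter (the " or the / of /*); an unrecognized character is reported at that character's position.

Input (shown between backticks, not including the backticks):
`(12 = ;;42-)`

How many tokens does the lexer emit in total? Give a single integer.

pos=0: emit LPAREN '('
pos=1: emit NUM '12' (now at pos=3)
pos=4: emit EQ '='
pos=6: emit SEMI ';'
pos=7: emit SEMI ';'
pos=8: emit NUM '42' (now at pos=10)
pos=10: emit MINUS '-'
pos=11: emit RPAREN ')'
DONE. 8 tokens: [LPAREN, NUM, EQ, SEMI, SEMI, NUM, MINUS, RPAREN]

Answer: 8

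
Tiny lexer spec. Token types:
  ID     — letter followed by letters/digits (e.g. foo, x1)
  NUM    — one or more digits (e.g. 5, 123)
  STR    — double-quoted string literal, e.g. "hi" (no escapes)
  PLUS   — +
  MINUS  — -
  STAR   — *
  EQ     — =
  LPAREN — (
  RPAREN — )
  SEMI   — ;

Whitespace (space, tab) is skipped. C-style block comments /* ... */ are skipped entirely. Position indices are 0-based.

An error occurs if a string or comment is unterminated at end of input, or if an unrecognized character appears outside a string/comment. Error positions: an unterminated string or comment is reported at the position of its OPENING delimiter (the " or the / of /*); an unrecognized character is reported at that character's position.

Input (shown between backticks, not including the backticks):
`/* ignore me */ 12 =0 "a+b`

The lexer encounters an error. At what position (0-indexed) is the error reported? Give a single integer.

Answer: 22

Derivation:
pos=0: enter COMMENT mode (saw '/*')
exit COMMENT mode (now at pos=15)
pos=16: emit NUM '12' (now at pos=18)
pos=19: emit EQ '='
pos=20: emit NUM '0' (now at pos=21)
pos=22: enter STRING mode
pos=22: ERROR — unterminated string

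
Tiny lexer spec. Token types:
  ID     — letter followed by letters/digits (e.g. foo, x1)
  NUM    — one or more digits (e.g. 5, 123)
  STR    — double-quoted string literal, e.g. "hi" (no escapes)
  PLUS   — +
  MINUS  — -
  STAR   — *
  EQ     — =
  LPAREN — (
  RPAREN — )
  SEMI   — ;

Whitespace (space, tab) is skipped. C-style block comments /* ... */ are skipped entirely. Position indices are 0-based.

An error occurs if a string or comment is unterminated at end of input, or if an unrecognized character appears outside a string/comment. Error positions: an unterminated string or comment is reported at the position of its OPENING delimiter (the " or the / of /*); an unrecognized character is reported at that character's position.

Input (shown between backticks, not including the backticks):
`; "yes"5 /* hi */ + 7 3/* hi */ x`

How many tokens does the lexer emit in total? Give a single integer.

Answer: 7

Derivation:
pos=0: emit SEMI ';'
pos=2: enter STRING mode
pos=2: emit STR "yes" (now at pos=7)
pos=7: emit NUM '5' (now at pos=8)
pos=9: enter COMMENT mode (saw '/*')
exit COMMENT mode (now at pos=17)
pos=18: emit PLUS '+'
pos=20: emit NUM '7' (now at pos=21)
pos=22: emit NUM '3' (now at pos=23)
pos=23: enter COMMENT mode (saw '/*')
exit COMMENT mode (now at pos=31)
pos=32: emit ID 'x' (now at pos=33)
DONE. 7 tokens: [SEMI, STR, NUM, PLUS, NUM, NUM, ID]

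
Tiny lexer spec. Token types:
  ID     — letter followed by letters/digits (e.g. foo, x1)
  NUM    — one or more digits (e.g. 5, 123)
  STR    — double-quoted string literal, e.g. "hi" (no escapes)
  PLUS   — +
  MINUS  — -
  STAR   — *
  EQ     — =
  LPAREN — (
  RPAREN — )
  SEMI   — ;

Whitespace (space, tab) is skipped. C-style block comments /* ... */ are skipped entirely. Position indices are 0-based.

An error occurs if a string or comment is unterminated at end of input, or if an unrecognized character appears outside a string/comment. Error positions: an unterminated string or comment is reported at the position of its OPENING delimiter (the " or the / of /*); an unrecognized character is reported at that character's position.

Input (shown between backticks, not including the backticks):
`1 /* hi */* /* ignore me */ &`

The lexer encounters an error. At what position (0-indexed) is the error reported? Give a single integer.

Answer: 28

Derivation:
pos=0: emit NUM '1' (now at pos=1)
pos=2: enter COMMENT mode (saw '/*')
exit COMMENT mode (now at pos=10)
pos=10: emit STAR '*'
pos=12: enter COMMENT mode (saw '/*')
exit COMMENT mode (now at pos=27)
pos=28: ERROR — unrecognized char '&'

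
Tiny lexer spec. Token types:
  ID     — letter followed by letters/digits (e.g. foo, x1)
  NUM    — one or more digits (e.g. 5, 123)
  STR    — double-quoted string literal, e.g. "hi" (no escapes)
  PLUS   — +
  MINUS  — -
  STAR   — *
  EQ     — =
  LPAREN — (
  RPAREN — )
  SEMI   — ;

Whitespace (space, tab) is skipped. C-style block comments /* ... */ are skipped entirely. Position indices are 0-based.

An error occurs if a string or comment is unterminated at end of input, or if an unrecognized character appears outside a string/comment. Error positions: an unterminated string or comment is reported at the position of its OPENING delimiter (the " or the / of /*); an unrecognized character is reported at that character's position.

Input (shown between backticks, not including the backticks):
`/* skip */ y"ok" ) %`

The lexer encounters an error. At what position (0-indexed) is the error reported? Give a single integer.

Answer: 19

Derivation:
pos=0: enter COMMENT mode (saw '/*')
exit COMMENT mode (now at pos=10)
pos=11: emit ID 'y' (now at pos=12)
pos=12: enter STRING mode
pos=12: emit STR "ok" (now at pos=16)
pos=17: emit RPAREN ')'
pos=19: ERROR — unrecognized char '%'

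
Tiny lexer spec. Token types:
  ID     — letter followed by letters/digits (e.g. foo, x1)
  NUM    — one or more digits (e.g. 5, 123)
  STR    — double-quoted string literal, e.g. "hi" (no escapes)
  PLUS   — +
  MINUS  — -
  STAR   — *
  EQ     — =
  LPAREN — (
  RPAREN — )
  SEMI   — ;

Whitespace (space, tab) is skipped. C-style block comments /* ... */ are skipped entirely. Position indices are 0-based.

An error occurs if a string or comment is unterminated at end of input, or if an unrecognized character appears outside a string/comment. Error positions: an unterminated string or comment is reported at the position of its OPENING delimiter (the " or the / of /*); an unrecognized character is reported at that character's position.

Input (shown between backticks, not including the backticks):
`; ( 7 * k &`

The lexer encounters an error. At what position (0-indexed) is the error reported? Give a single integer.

pos=0: emit SEMI ';'
pos=2: emit LPAREN '('
pos=4: emit NUM '7' (now at pos=5)
pos=6: emit STAR '*'
pos=8: emit ID 'k' (now at pos=9)
pos=10: ERROR — unrecognized char '&'

Answer: 10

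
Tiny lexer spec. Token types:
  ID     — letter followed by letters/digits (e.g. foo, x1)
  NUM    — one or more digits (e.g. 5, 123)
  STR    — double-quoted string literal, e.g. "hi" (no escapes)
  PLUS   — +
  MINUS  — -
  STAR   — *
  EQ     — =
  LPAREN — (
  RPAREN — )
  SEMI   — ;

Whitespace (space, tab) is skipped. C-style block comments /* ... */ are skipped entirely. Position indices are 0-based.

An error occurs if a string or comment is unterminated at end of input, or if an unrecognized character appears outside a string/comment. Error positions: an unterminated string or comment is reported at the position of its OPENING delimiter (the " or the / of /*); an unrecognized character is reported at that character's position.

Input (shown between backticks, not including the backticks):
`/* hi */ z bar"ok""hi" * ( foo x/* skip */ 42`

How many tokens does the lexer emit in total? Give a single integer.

Answer: 9

Derivation:
pos=0: enter COMMENT mode (saw '/*')
exit COMMENT mode (now at pos=8)
pos=9: emit ID 'z' (now at pos=10)
pos=11: emit ID 'bar' (now at pos=14)
pos=14: enter STRING mode
pos=14: emit STR "ok" (now at pos=18)
pos=18: enter STRING mode
pos=18: emit STR "hi" (now at pos=22)
pos=23: emit STAR '*'
pos=25: emit LPAREN '('
pos=27: emit ID 'foo' (now at pos=30)
pos=31: emit ID 'x' (now at pos=32)
pos=32: enter COMMENT mode (saw '/*')
exit COMMENT mode (now at pos=42)
pos=43: emit NUM '42' (now at pos=45)
DONE. 9 tokens: [ID, ID, STR, STR, STAR, LPAREN, ID, ID, NUM]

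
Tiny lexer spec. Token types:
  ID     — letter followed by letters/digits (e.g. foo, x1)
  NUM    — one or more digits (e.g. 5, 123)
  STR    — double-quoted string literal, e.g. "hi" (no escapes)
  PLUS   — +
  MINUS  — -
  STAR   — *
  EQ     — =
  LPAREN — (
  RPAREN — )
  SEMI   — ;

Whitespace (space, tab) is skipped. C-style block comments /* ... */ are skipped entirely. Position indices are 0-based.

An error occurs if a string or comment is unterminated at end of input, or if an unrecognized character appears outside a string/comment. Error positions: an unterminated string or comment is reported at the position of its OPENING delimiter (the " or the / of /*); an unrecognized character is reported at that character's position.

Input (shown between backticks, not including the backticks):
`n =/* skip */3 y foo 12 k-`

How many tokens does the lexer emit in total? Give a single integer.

Answer: 8

Derivation:
pos=0: emit ID 'n' (now at pos=1)
pos=2: emit EQ '='
pos=3: enter COMMENT mode (saw '/*')
exit COMMENT mode (now at pos=13)
pos=13: emit NUM '3' (now at pos=14)
pos=15: emit ID 'y' (now at pos=16)
pos=17: emit ID 'foo' (now at pos=20)
pos=21: emit NUM '12' (now at pos=23)
pos=24: emit ID 'k' (now at pos=25)
pos=25: emit MINUS '-'
DONE. 8 tokens: [ID, EQ, NUM, ID, ID, NUM, ID, MINUS]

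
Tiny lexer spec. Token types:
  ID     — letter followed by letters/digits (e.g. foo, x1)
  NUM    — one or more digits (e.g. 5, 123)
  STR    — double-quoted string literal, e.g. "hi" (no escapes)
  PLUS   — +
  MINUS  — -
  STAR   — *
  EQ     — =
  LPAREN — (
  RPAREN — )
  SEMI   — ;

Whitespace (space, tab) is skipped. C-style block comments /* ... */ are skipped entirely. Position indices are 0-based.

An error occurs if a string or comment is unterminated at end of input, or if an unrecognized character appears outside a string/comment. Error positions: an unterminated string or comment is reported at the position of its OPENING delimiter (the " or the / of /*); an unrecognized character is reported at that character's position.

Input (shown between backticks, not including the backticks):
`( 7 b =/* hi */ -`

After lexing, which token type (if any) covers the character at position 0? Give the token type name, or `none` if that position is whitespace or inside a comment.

Answer: LPAREN

Derivation:
pos=0: emit LPAREN '('
pos=2: emit NUM '7' (now at pos=3)
pos=4: emit ID 'b' (now at pos=5)
pos=6: emit EQ '='
pos=7: enter COMMENT mode (saw '/*')
exit COMMENT mode (now at pos=15)
pos=16: emit MINUS '-'
DONE. 5 tokens: [LPAREN, NUM, ID, EQ, MINUS]
Position 0: char is '(' -> LPAREN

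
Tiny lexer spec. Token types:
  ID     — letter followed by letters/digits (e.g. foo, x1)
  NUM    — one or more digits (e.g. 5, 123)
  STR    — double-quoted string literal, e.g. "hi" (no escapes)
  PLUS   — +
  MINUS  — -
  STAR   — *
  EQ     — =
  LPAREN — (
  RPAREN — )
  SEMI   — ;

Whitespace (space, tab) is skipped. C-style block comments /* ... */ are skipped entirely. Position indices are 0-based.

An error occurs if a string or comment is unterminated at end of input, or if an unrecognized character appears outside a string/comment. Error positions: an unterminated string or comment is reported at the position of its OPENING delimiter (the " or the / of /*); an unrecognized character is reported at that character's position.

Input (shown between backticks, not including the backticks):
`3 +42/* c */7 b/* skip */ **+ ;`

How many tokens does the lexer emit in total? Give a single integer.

Answer: 9

Derivation:
pos=0: emit NUM '3' (now at pos=1)
pos=2: emit PLUS '+'
pos=3: emit NUM '42' (now at pos=5)
pos=5: enter COMMENT mode (saw '/*')
exit COMMENT mode (now at pos=12)
pos=12: emit NUM '7' (now at pos=13)
pos=14: emit ID 'b' (now at pos=15)
pos=15: enter COMMENT mode (saw '/*')
exit COMMENT mode (now at pos=25)
pos=26: emit STAR '*'
pos=27: emit STAR '*'
pos=28: emit PLUS '+'
pos=30: emit SEMI ';'
DONE. 9 tokens: [NUM, PLUS, NUM, NUM, ID, STAR, STAR, PLUS, SEMI]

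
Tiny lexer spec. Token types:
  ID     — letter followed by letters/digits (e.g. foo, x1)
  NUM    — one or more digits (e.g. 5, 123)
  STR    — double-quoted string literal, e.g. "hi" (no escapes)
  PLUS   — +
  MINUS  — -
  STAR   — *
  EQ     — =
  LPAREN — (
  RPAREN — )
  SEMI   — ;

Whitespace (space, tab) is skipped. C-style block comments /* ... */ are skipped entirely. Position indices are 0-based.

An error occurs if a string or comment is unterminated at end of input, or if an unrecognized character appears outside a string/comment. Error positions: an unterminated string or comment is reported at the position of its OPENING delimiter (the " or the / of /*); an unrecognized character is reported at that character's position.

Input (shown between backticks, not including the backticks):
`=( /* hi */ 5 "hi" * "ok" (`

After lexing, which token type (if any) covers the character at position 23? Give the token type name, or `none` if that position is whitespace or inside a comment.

Answer: STR

Derivation:
pos=0: emit EQ '='
pos=1: emit LPAREN '('
pos=3: enter COMMENT mode (saw '/*')
exit COMMENT mode (now at pos=11)
pos=12: emit NUM '5' (now at pos=13)
pos=14: enter STRING mode
pos=14: emit STR "hi" (now at pos=18)
pos=19: emit STAR '*'
pos=21: enter STRING mode
pos=21: emit STR "ok" (now at pos=25)
pos=26: emit LPAREN '('
DONE. 7 tokens: [EQ, LPAREN, NUM, STR, STAR, STR, LPAREN]
Position 23: char is 'k' -> STR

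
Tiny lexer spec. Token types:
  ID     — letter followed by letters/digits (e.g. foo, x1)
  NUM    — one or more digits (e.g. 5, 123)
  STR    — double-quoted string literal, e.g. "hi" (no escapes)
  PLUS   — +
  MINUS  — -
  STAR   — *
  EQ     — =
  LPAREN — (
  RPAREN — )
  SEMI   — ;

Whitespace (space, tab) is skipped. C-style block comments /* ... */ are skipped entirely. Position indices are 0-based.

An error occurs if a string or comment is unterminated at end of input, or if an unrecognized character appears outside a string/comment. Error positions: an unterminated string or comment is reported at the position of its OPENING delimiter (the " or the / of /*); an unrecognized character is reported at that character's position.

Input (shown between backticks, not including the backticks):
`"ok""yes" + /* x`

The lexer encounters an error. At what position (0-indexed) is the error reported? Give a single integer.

pos=0: enter STRING mode
pos=0: emit STR "ok" (now at pos=4)
pos=4: enter STRING mode
pos=4: emit STR "yes" (now at pos=9)
pos=10: emit PLUS '+'
pos=12: enter COMMENT mode (saw '/*')
pos=12: ERROR — unterminated comment (reached EOF)

Answer: 12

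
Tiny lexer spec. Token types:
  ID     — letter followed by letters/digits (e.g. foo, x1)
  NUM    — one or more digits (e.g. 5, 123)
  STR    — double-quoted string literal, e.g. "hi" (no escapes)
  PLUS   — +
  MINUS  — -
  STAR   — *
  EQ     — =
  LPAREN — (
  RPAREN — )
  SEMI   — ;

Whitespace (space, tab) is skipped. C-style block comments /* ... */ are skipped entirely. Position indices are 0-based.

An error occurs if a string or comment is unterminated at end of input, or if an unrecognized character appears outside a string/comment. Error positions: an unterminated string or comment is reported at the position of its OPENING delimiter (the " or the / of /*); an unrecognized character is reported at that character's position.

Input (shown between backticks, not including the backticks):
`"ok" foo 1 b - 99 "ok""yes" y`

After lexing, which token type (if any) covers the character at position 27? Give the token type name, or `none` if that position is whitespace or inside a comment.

pos=0: enter STRING mode
pos=0: emit STR "ok" (now at pos=4)
pos=5: emit ID 'foo' (now at pos=8)
pos=9: emit NUM '1' (now at pos=10)
pos=11: emit ID 'b' (now at pos=12)
pos=13: emit MINUS '-'
pos=15: emit NUM '99' (now at pos=17)
pos=18: enter STRING mode
pos=18: emit STR "ok" (now at pos=22)
pos=22: enter STRING mode
pos=22: emit STR "yes" (now at pos=27)
pos=28: emit ID 'y' (now at pos=29)
DONE. 9 tokens: [STR, ID, NUM, ID, MINUS, NUM, STR, STR, ID]
Position 27: char is ' ' -> none

Answer: none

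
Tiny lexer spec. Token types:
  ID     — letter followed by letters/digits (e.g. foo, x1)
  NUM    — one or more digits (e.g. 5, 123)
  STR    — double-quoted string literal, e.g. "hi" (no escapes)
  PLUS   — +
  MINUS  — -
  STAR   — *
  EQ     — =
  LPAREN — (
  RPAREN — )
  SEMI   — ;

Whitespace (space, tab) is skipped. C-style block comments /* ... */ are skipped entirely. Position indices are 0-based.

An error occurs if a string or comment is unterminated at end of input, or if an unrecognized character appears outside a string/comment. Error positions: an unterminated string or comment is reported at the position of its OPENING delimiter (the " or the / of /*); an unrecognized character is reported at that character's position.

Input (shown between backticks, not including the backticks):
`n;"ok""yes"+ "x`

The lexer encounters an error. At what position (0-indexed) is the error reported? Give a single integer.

pos=0: emit ID 'n' (now at pos=1)
pos=1: emit SEMI ';'
pos=2: enter STRING mode
pos=2: emit STR "ok" (now at pos=6)
pos=6: enter STRING mode
pos=6: emit STR "yes" (now at pos=11)
pos=11: emit PLUS '+'
pos=13: enter STRING mode
pos=13: ERROR — unterminated string

Answer: 13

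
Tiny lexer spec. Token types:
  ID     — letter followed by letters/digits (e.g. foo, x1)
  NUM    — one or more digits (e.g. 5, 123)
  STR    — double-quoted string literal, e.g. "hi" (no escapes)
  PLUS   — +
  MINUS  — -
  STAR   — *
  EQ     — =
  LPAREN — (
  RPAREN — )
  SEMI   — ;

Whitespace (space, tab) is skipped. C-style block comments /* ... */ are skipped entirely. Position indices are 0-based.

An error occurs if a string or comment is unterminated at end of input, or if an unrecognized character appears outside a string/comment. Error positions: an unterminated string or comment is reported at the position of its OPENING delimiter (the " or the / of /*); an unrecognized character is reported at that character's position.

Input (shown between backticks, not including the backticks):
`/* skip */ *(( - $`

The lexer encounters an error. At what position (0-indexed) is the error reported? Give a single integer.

pos=0: enter COMMENT mode (saw '/*')
exit COMMENT mode (now at pos=10)
pos=11: emit STAR '*'
pos=12: emit LPAREN '('
pos=13: emit LPAREN '('
pos=15: emit MINUS '-'
pos=17: ERROR — unrecognized char '$'

Answer: 17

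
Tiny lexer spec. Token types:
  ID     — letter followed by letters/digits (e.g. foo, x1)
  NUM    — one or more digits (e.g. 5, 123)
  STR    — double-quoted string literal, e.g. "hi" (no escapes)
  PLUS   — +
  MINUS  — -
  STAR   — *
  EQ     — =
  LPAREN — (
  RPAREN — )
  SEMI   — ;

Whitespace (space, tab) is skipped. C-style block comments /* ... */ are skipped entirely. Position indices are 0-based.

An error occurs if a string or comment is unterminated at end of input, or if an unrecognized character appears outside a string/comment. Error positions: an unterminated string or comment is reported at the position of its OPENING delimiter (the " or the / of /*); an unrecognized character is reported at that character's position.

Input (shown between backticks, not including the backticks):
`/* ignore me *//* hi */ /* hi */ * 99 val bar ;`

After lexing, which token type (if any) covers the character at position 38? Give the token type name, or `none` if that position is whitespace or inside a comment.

Answer: ID

Derivation:
pos=0: enter COMMENT mode (saw '/*')
exit COMMENT mode (now at pos=15)
pos=15: enter COMMENT mode (saw '/*')
exit COMMENT mode (now at pos=23)
pos=24: enter COMMENT mode (saw '/*')
exit COMMENT mode (now at pos=32)
pos=33: emit STAR '*'
pos=35: emit NUM '99' (now at pos=37)
pos=38: emit ID 'val' (now at pos=41)
pos=42: emit ID 'bar' (now at pos=45)
pos=46: emit SEMI ';'
DONE. 5 tokens: [STAR, NUM, ID, ID, SEMI]
Position 38: char is 'v' -> ID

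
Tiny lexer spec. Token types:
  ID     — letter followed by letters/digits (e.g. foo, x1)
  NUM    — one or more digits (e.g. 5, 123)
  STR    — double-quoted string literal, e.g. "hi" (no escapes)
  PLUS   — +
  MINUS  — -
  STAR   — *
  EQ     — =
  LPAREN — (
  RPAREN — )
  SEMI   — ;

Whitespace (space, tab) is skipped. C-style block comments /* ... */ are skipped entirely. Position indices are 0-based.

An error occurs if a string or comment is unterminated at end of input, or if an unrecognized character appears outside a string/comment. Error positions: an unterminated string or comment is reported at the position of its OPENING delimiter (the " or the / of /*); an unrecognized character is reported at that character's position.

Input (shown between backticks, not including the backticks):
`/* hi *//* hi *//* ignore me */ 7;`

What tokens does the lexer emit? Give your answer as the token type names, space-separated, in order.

pos=0: enter COMMENT mode (saw '/*')
exit COMMENT mode (now at pos=8)
pos=8: enter COMMENT mode (saw '/*')
exit COMMENT mode (now at pos=16)
pos=16: enter COMMENT mode (saw '/*')
exit COMMENT mode (now at pos=31)
pos=32: emit NUM '7' (now at pos=33)
pos=33: emit SEMI ';'
DONE. 2 tokens: [NUM, SEMI]

Answer: NUM SEMI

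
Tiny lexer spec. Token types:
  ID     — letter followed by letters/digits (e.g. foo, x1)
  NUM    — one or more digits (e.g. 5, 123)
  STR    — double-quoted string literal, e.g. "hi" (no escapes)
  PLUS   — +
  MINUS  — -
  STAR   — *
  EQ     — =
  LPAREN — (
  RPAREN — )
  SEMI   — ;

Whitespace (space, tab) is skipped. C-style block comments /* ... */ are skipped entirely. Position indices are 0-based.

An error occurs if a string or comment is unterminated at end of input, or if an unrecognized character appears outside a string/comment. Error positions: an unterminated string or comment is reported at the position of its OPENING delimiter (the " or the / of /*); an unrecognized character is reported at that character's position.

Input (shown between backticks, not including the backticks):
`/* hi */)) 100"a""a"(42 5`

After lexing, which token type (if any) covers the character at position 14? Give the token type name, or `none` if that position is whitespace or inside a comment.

pos=0: enter COMMENT mode (saw '/*')
exit COMMENT mode (now at pos=8)
pos=8: emit RPAREN ')'
pos=9: emit RPAREN ')'
pos=11: emit NUM '100' (now at pos=14)
pos=14: enter STRING mode
pos=14: emit STR "a" (now at pos=17)
pos=17: enter STRING mode
pos=17: emit STR "a" (now at pos=20)
pos=20: emit LPAREN '('
pos=21: emit NUM '42' (now at pos=23)
pos=24: emit NUM '5' (now at pos=25)
DONE. 8 tokens: [RPAREN, RPAREN, NUM, STR, STR, LPAREN, NUM, NUM]
Position 14: char is '"' -> STR

Answer: STR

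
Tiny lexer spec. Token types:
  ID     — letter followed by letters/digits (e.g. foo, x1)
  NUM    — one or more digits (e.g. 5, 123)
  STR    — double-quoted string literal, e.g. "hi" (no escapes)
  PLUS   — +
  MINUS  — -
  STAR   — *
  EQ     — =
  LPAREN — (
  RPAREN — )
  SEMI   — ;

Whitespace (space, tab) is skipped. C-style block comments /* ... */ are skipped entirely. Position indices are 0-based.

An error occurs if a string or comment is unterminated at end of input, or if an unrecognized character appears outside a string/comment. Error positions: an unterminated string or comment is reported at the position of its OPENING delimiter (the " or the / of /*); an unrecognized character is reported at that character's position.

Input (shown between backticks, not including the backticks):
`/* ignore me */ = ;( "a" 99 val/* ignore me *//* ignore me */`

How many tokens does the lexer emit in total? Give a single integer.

Answer: 6

Derivation:
pos=0: enter COMMENT mode (saw '/*')
exit COMMENT mode (now at pos=15)
pos=16: emit EQ '='
pos=18: emit SEMI ';'
pos=19: emit LPAREN '('
pos=21: enter STRING mode
pos=21: emit STR "a" (now at pos=24)
pos=25: emit NUM '99' (now at pos=27)
pos=28: emit ID 'val' (now at pos=31)
pos=31: enter COMMENT mode (saw '/*')
exit COMMENT mode (now at pos=46)
pos=46: enter COMMENT mode (saw '/*')
exit COMMENT mode (now at pos=61)
DONE. 6 tokens: [EQ, SEMI, LPAREN, STR, NUM, ID]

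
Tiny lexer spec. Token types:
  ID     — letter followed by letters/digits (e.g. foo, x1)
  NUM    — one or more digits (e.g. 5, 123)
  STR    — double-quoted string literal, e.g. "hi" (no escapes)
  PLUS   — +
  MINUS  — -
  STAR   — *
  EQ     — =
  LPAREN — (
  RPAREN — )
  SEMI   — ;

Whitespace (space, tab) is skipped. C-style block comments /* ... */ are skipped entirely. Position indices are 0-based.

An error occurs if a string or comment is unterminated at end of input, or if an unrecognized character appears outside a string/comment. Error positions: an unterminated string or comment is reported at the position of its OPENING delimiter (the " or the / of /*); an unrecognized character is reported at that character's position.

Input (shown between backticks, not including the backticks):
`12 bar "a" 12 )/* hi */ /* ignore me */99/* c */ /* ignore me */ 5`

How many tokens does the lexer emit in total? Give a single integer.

Answer: 7

Derivation:
pos=0: emit NUM '12' (now at pos=2)
pos=3: emit ID 'bar' (now at pos=6)
pos=7: enter STRING mode
pos=7: emit STR "a" (now at pos=10)
pos=11: emit NUM '12' (now at pos=13)
pos=14: emit RPAREN ')'
pos=15: enter COMMENT mode (saw '/*')
exit COMMENT mode (now at pos=23)
pos=24: enter COMMENT mode (saw '/*')
exit COMMENT mode (now at pos=39)
pos=39: emit NUM '99' (now at pos=41)
pos=41: enter COMMENT mode (saw '/*')
exit COMMENT mode (now at pos=48)
pos=49: enter COMMENT mode (saw '/*')
exit COMMENT mode (now at pos=64)
pos=65: emit NUM '5' (now at pos=66)
DONE. 7 tokens: [NUM, ID, STR, NUM, RPAREN, NUM, NUM]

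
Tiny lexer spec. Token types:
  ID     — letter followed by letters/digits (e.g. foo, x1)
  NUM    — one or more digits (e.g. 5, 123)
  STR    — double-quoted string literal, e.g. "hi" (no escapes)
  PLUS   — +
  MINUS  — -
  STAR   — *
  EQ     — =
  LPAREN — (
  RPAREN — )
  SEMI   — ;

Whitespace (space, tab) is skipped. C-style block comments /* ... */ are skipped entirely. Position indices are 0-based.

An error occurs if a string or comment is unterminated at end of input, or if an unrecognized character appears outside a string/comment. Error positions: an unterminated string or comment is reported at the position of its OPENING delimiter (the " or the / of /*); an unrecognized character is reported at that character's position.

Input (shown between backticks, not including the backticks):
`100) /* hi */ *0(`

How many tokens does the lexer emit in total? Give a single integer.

pos=0: emit NUM '100' (now at pos=3)
pos=3: emit RPAREN ')'
pos=5: enter COMMENT mode (saw '/*')
exit COMMENT mode (now at pos=13)
pos=14: emit STAR '*'
pos=15: emit NUM '0' (now at pos=16)
pos=16: emit LPAREN '('
DONE. 5 tokens: [NUM, RPAREN, STAR, NUM, LPAREN]

Answer: 5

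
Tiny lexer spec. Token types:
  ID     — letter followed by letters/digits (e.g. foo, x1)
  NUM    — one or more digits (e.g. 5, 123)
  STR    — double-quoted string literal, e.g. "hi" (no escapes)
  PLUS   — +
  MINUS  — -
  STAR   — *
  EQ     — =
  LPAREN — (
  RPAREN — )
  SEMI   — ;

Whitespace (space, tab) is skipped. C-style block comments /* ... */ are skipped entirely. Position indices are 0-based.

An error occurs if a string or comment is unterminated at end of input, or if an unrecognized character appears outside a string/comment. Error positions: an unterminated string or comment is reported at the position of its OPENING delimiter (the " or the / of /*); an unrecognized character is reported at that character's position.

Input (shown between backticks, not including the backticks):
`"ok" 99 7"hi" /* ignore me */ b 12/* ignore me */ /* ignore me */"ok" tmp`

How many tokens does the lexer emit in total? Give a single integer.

pos=0: enter STRING mode
pos=0: emit STR "ok" (now at pos=4)
pos=5: emit NUM '99' (now at pos=7)
pos=8: emit NUM '7' (now at pos=9)
pos=9: enter STRING mode
pos=9: emit STR "hi" (now at pos=13)
pos=14: enter COMMENT mode (saw '/*')
exit COMMENT mode (now at pos=29)
pos=30: emit ID 'b' (now at pos=31)
pos=32: emit NUM '12' (now at pos=34)
pos=34: enter COMMENT mode (saw '/*')
exit COMMENT mode (now at pos=49)
pos=50: enter COMMENT mode (saw '/*')
exit COMMENT mode (now at pos=65)
pos=65: enter STRING mode
pos=65: emit STR "ok" (now at pos=69)
pos=70: emit ID 'tmp' (now at pos=73)
DONE. 8 tokens: [STR, NUM, NUM, STR, ID, NUM, STR, ID]

Answer: 8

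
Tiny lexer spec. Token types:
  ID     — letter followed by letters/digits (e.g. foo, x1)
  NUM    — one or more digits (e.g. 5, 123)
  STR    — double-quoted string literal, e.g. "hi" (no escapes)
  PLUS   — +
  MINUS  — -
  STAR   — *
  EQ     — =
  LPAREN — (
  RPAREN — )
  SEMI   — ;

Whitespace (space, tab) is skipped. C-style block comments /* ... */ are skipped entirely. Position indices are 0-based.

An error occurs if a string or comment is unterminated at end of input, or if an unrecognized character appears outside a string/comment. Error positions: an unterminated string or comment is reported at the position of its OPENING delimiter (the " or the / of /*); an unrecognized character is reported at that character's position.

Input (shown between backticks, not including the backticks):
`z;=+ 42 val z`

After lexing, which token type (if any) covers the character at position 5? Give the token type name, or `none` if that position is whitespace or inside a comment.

pos=0: emit ID 'z' (now at pos=1)
pos=1: emit SEMI ';'
pos=2: emit EQ '='
pos=3: emit PLUS '+'
pos=5: emit NUM '42' (now at pos=7)
pos=8: emit ID 'val' (now at pos=11)
pos=12: emit ID 'z' (now at pos=13)
DONE. 7 tokens: [ID, SEMI, EQ, PLUS, NUM, ID, ID]
Position 5: char is '4' -> NUM

Answer: NUM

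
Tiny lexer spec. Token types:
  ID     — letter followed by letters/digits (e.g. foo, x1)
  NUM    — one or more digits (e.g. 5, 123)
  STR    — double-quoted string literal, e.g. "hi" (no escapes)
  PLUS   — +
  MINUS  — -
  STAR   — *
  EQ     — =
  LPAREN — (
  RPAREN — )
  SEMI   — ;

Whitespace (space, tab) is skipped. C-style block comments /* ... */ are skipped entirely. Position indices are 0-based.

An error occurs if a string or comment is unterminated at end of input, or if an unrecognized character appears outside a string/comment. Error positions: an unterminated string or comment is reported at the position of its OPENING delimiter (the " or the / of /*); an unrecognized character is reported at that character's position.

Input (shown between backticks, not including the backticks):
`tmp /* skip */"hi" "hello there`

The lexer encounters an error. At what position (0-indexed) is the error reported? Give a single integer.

Answer: 19

Derivation:
pos=0: emit ID 'tmp' (now at pos=3)
pos=4: enter COMMENT mode (saw '/*')
exit COMMENT mode (now at pos=14)
pos=14: enter STRING mode
pos=14: emit STR "hi" (now at pos=18)
pos=19: enter STRING mode
pos=19: ERROR — unterminated string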